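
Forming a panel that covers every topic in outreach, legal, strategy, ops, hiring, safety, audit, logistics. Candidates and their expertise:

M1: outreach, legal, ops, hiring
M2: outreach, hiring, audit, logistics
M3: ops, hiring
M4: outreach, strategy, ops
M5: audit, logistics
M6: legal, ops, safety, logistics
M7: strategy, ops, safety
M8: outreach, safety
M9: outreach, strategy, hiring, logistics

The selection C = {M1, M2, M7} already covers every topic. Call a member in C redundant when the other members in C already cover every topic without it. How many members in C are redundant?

0

Drop M1: legal uncovered — not redundant.
Drop M2: audit, logistics uncovered — not redundant.
Drop M7: strategy, safety uncovered — not redundant.
None of the members in C is redundant.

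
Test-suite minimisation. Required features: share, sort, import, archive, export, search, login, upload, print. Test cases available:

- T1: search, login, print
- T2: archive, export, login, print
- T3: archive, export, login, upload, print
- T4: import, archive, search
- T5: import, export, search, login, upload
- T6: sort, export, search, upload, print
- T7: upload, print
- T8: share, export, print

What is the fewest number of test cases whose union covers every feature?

T1, T4, T6, T8 together cover {share, sort, import, archive, export, search, login, upload, print} — every feature.
No 3 of the 8 test cases cover everything (all 56 triples fall short), so 4 is minimum.

4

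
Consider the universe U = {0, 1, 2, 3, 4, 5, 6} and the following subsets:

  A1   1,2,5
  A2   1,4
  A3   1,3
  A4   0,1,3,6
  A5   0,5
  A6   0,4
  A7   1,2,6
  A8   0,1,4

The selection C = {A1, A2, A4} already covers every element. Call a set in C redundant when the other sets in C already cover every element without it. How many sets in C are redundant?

0

Drop A1: 2, 5 uncovered — not redundant.
Drop A2: 4 uncovered — not redundant.
Drop A4: 0, 3, 6 uncovered — not redundant.
None of the sets in C is redundant.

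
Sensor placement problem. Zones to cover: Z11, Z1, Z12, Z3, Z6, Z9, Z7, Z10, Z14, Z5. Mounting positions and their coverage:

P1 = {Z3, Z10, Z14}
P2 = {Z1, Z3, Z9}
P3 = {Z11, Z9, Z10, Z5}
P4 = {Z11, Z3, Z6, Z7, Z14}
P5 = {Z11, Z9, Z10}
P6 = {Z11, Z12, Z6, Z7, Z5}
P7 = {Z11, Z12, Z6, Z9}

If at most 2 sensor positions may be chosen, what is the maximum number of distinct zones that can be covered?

Choosing P1, P6 covers {Z11, Z12, Z3, Z6, Z7, Z10, Z14, Z5} — 8 zones.
No choice of 2 sensor positions does better; here Z1, Z9 are left uncovered.

8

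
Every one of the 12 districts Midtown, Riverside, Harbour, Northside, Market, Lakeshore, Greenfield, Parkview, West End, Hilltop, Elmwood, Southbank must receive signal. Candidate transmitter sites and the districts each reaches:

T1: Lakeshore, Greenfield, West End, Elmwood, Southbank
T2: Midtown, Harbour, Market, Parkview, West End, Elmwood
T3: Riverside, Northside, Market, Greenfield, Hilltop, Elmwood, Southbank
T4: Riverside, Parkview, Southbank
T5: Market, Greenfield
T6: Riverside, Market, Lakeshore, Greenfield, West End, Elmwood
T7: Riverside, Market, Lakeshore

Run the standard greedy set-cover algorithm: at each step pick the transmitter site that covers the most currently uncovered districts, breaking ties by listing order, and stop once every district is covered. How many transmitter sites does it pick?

3

Pick 1: T3 covers 7 new districts (Riverside, Northside, Market, Greenfield, Hilltop, Elmwood, Southbank).
Pick 2: T2 covers 4 new districts (Midtown, Harbour, Parkview, West End).
Pick 3: T1 covers 1 new districts (Lakeshore).
Greedy uses 3 transmitter sites.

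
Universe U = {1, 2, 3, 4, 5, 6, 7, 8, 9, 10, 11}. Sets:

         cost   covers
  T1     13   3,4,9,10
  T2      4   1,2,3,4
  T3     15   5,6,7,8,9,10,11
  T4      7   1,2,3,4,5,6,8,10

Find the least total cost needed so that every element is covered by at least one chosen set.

T2, T3 cover every element at cost 4 + 15 = 19.
Any cover uses at least 2 sets; among all covering selections none totals below 19.
Greedy by coverage-per-cost would pick T4, T3 for 22 — worse than the optimum 19.

19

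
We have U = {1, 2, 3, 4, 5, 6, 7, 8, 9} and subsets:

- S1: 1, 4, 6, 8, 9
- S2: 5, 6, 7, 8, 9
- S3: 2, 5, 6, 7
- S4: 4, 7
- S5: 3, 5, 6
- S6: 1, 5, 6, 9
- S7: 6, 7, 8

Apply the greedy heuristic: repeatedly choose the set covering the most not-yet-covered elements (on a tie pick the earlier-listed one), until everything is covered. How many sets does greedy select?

Pick 1: S1 covers 5 new elements (1, 4, 6, 8, 9).
Pick 2: S3 covers 3 new elements (2, 5, 7).
Pick 3: S5 covers 1 new elements (3).
Greedy uses 3 sets.

3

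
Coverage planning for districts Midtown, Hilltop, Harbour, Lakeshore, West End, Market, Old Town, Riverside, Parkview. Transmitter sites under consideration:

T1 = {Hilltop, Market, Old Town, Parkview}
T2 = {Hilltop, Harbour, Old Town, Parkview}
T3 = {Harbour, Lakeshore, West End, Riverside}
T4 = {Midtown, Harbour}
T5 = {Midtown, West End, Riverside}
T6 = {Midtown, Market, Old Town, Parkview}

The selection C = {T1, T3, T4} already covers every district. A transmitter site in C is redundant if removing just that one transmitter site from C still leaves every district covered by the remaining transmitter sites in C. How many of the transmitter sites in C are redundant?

Drop T1: Hilltop, Market, Old Town, Parkview uncovered — not redundant.
Drop T3: Lakeshore, West End, Riverside uncovered — not redundant.
Drop T4: Midtown uncovered — not redundant.
None of the transmitter sites in C is redundant.

0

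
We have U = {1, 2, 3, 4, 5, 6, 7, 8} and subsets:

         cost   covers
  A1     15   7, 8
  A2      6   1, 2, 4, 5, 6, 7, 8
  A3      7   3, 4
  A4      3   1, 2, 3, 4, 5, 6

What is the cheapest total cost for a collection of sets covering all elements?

9

A2, A4 cover every element at cost 6 + 3 = 9.
Any cover uses at least 2 sets; among all covering selections none totals below 9.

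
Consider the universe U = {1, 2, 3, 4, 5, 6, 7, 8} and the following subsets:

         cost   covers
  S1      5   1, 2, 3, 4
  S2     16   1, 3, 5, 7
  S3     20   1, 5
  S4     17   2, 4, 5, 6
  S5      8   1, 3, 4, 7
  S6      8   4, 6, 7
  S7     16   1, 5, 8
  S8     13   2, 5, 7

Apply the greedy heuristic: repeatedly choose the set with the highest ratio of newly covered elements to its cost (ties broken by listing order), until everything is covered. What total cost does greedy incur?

Pick 1: S1 adds 4 new (1, 2, 3, 4) at cost 5 (ratio 4/5).
Pick 2: S6 adds 2 new (6, 7) at cost 8 (ratio 2/8).
Pick 3: S7 adds 2 new (5, 8) at cost 16 (ratio 2/16).
Greedy total cost: 5 + 8 + 16 = 29.

29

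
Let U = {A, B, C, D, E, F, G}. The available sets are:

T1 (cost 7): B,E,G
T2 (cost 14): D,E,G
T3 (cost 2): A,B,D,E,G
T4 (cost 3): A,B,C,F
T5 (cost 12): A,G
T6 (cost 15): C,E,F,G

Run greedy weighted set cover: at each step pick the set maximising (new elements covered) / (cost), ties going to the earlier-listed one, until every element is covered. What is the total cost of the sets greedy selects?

Pick 1: T3 adds 5 new (A, B, D, E, G) at cost 2 (ratio 5/2).
Pick 2: T4 adds 2 new (C, F) at cost 3 (ratio 2/3).
Greedy total cost: 2 + 3 = 5.

5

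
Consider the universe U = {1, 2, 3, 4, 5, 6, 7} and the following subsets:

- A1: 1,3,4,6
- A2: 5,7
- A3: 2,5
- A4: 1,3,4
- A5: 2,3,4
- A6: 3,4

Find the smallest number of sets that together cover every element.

A1, A2, A3 together cover {1, 2, 3, 4, 5, 6, 7} — every element.
No 2 of the 6 sets cover everything (all 15 pairs fall short), so 3 is minimum.

3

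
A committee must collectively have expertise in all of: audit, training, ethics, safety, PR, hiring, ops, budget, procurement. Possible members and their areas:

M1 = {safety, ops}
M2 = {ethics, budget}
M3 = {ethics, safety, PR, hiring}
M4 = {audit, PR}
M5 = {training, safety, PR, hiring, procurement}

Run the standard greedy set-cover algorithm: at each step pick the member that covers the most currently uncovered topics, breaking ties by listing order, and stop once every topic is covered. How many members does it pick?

Pick 1: M5 covers 5 new topics (training, safety, PR, hiring, procurement).
Pick 2: M2 covers 2 new topics (ethics, budget).
Pick 3: M1 covers 1 new topics (ops).
Pick 4: M4 covers 1 new topics (audit).
Greedy uses 4 members.

4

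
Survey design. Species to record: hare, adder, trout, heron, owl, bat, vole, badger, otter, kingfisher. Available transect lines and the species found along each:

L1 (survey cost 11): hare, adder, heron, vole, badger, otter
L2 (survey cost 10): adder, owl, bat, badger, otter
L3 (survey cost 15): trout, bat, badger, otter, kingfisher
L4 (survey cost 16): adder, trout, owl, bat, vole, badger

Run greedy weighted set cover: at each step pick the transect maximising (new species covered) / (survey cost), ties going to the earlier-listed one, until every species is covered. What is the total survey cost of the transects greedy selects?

36

Pick 1: L1 adds 6 new (hare, adder, heron, vole, badger, otter) at survey cost 11 (ratio 6/11).
Pick 2: L2 adds 2 new (owl, bat) at survey cost 10 (ratio 2/10).
Pick 3: L3 adds 2 new (trout, kingfisher) at survey cost 15 (ratio 2/15).
Greedy total survey cost: 11 + 10 + 15 = 36.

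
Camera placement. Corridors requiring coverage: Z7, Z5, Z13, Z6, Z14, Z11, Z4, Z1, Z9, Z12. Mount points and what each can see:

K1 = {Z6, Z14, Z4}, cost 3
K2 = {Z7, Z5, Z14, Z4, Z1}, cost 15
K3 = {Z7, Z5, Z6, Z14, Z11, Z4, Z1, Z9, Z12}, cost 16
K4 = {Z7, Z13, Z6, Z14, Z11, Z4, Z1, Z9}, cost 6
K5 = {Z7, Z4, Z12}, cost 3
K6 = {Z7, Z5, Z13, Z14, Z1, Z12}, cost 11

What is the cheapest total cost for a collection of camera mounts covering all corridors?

17

K4, K6 cover every corridor at cost 6 + 11 = 17.
Any cover uses at least 2 camera mounts; among all covering selections none totals below 17.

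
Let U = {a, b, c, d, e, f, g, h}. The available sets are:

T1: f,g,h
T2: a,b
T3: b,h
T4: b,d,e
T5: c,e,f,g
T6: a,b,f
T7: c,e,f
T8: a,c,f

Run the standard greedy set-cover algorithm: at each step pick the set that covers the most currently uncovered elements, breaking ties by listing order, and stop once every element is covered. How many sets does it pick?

Pick 1: T5 covers 4 new elements (c, e, f, g).
Pick 2: T2 covers 2 new elements (a, b).
Pick 3: T1 covers 1 new elements (h).
Pick 4: T4 covers 1 new elements (d).
Greedy uses 4 sets. (The true minimum is 3.)

4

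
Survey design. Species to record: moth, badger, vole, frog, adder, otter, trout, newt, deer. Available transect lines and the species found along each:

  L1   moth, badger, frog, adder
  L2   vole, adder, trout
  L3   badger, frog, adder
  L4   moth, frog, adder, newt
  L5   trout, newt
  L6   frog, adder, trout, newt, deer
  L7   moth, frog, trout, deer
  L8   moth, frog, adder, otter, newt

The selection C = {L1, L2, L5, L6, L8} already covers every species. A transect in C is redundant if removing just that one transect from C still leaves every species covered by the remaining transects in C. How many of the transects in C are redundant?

Drop L1: badger uncovered — not redundant.
Drop L2: vole uncovered — not redundant.
Drop L5: the rest still cover every species — redundant.
Drop L6: deer uncovered — not redundant.
Drop L8: otter uncovered — not redundant.
1 redundant: L5.

1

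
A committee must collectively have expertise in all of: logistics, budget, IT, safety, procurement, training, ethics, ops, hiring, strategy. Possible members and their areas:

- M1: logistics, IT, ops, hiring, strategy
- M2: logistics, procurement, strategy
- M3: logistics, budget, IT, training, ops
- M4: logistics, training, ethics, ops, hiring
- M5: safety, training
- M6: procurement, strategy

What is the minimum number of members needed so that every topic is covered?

M2, M3, M4, M5 together cover {logistics, budget, IT, safety, procurement, training, ethics, ops, hiring, strategy} — every topic.
No 3 of the 6 members cover everything (all 20 triples fall short), so 4 is minimum.

4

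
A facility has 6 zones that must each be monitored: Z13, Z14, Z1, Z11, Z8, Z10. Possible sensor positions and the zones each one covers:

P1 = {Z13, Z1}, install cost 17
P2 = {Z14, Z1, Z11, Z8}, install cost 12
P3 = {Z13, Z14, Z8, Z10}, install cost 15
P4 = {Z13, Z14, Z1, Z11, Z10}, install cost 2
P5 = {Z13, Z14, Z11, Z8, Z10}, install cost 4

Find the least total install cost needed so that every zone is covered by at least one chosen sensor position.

6

P4, P5 cover every zone at install cost 2 + 4 = 6.
Any cover uses at least 2 sensor positions; among all covering selections none totals below 6.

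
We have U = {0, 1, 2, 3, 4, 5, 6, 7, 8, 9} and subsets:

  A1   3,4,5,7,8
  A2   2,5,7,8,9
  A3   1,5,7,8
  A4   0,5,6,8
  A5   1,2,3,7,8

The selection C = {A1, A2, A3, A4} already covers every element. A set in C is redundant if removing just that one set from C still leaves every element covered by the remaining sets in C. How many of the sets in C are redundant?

Drop A1: 3, 4 uncovered — not redundant.
Drop A2: 2, 9 uncovered — not redundant.
Drop A3: 1 uncovered — not redundant.
Drop A4: 0, 6 uncovered — not redundant.
None of the sets in C is redundant.

0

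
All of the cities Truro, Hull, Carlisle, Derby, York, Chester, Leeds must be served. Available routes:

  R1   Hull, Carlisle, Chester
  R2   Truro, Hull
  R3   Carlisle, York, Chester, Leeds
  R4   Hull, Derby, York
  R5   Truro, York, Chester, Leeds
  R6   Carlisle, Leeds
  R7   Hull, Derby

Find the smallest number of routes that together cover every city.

3

R1, R4, R5 together cover {Truro, Hull, Carlisle, Derby, York, Chester, Leeds} — every city.
No 2 of the 7 routes cover everything (all 21 pairs fall short), so 3 is minimum.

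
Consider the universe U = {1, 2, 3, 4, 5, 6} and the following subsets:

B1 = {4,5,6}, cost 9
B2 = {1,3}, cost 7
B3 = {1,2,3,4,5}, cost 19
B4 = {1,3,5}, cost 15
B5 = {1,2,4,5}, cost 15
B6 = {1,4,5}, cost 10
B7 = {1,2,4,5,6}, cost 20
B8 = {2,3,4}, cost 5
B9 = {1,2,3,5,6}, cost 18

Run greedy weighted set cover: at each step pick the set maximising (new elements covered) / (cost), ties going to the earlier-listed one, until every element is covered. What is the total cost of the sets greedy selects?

21

Pick 1: B8 adds 3 new (2, 3, 4) at cost 5 (ratio 3/5).
Pick 2: B1 adds 2 new (5, 6) at cost 9 (ratio 2/9).
Pick 3: B2 adds 1 new (1) at cost 7 (ratio 1/7).
Greedy total cost: 5 + 9 + 7 = 21.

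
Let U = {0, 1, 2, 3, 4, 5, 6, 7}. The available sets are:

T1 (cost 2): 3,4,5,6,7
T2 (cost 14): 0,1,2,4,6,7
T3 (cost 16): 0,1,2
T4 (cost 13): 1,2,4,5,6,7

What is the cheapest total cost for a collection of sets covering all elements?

16

T1, T2 cover every element at cost 2 + 14 = 16.
Any cover uses at least 2 sets; among all covering selections none totals below 16.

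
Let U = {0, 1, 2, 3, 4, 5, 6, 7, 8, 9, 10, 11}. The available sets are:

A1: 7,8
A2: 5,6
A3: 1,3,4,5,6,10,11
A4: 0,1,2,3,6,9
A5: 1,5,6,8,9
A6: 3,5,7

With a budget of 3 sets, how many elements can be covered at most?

12

Choosing A1, A3, A4 covers {0, 1, 2, 3, 4, 5, 6, 7, 8, 9, 10, 11} — 12 elements.
That is all 12 elements.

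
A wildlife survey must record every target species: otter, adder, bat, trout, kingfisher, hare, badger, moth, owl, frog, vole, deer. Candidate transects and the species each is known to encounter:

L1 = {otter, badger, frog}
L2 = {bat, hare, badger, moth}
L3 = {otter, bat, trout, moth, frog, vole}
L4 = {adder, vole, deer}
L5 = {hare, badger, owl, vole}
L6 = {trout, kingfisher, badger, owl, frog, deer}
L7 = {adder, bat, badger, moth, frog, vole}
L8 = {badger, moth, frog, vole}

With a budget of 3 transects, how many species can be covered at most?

11

Choosing L1, L6, L7 covers {otter, adder, bat, trout, kingfisher, badger, moth, owl, frog, vole, deer} — 11 species.
No choice of 3 transects does better; here hare is left uncovered.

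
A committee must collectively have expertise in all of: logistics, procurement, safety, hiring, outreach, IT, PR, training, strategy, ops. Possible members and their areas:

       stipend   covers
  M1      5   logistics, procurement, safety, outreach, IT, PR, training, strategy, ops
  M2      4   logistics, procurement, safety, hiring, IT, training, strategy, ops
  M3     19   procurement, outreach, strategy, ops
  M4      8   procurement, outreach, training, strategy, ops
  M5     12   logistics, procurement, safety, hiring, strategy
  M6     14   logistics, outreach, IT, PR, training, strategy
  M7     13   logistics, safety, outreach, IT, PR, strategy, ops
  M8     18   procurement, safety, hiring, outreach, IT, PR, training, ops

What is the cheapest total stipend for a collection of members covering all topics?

9

M1, M2 cover every topic at stipend 5 + 4 = 9.
Any cover uses at least 2 members; among all covering selections none totals below 9.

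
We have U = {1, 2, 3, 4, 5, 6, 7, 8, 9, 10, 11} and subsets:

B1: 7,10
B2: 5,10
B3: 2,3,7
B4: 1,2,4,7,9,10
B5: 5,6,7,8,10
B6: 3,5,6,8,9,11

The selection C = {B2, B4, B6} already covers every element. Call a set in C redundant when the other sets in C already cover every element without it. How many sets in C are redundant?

Drop B2: the rest still cover every element — redundant.
Drop B4: 1, 2, 4, 7 uncovered — not redundant.
Drop B6: 3, 6, 8, 11 uncovered — not redundant.
1 redundant: B2.

1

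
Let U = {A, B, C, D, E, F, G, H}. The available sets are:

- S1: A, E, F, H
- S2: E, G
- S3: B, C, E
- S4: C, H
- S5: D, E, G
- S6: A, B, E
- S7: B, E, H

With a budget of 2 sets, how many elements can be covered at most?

Choosing S1, S3 covers {A, B, C, E, F, H} — 6 elements.
No choice of 2 sets does better; here D, G are left uncovered.

6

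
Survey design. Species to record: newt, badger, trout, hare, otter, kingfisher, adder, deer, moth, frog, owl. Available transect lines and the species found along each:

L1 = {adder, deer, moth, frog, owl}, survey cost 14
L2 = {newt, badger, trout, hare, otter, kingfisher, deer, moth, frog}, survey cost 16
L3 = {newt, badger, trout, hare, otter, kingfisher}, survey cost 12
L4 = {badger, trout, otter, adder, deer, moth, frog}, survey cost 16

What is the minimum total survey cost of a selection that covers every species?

26

L1, L3 cover every species at survey cost 14 + 12 = 26.
Any cover uses at least 2 transects; among all covering selections none totals below 26.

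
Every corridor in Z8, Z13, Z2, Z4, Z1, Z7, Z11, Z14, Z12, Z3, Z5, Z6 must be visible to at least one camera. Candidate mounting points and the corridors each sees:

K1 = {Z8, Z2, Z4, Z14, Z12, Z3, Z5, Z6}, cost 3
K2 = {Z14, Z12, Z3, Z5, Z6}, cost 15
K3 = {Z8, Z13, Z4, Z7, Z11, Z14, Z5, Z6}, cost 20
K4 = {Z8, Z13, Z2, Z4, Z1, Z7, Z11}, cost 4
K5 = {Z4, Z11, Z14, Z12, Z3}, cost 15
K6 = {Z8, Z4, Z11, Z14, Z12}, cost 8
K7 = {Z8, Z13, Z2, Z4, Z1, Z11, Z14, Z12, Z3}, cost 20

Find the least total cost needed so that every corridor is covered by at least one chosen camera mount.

7

K1, K4 cover every corridor at cost 3 + 4 = 7.
Any cover uses at least 2 camera mounts; among all covering selections none totals below 7.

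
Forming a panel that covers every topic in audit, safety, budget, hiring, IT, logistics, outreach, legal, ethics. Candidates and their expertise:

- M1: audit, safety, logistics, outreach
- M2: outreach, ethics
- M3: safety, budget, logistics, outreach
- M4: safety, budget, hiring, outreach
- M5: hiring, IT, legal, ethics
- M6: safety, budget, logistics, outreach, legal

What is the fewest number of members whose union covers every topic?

M1, M3, M5 together cover {audit, safety, budget, hiring, IT, logistics, outreach, legal, ethics} — every topic.
No 2 of the 6 members cover everything (all 15 pairs fall short), so 3 is minimum.

3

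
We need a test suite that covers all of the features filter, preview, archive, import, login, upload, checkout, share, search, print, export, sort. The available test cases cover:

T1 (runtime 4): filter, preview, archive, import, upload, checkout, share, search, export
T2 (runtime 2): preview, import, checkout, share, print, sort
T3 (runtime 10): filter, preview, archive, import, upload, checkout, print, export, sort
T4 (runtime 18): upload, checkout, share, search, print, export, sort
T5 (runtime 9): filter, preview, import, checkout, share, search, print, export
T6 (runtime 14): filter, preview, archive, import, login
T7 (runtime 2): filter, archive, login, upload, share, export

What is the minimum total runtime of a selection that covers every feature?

8

T1, T2, T7 cover every feature at runtime 4 + 2 + 2 = 8.
Any cover uses at least 2 test cases; among all covering selections none totals below 8.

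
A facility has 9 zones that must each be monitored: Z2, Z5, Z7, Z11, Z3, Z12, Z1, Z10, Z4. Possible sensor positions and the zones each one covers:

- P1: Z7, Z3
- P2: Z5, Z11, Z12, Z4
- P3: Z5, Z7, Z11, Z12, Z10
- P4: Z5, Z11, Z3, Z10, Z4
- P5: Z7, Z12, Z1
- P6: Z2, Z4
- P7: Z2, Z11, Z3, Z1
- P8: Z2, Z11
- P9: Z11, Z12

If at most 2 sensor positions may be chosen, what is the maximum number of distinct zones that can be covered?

8

Choosing P3, P7 covers {Z2, Z5, Z7, Z11, Z3, Z12, Z1, Z10} — 8 zones.
No choice of 2 sensor positions does better; here Z4 is left uncovered.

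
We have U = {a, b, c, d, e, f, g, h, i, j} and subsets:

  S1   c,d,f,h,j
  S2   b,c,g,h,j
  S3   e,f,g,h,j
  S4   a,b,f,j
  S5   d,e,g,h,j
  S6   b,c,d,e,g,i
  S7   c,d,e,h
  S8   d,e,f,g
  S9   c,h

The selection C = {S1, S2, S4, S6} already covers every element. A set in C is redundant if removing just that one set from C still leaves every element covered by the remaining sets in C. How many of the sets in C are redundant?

2

Drop S1: the rest still cover every element — redundant.
Drop S2: the rest still cover every element — redundant.
Drop S4: a uncovered — not redundant.
Drop S6: e, i uncovered — not redundant.
2 redundant: S1, S2.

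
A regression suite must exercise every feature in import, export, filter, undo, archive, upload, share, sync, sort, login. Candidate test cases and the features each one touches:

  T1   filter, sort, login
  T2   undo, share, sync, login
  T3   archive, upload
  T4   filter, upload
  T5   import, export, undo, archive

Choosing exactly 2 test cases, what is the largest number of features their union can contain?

Choosing T1, T5 covers {import, export, filter, undo, archive, sort, login} — 7 features.
No choice of 2 test cases does better; here upload, share, sync are left uncovered.

7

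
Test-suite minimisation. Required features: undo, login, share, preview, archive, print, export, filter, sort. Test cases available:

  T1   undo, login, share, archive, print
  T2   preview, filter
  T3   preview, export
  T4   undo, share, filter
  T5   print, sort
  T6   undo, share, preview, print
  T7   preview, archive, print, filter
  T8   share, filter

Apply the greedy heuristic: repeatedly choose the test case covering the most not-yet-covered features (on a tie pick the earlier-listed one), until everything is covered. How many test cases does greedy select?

4

Pick 1: T1 covers 5 new features (undo, login, share, archive, print).
Pick 2: T2 covers 2 new features (preview, filter).
Pick 3: T3 covers 1 new features (export).
Pick 4: T5 covers 1 new features (sort).
Greedy uses 4 test cases.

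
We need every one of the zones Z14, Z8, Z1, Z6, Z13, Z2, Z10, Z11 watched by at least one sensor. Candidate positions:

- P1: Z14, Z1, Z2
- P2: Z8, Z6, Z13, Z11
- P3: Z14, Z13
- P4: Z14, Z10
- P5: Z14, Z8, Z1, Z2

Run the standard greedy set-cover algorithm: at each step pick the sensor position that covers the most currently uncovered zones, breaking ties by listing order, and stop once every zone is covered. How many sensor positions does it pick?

3

Pick 1: P2 covers 4 new zones (Z8, Z6, Z13, Z11).
Pick 2: P1 covers 3 new zones (Z14, Z1, Z2).
Pick 3: P4 covers 1 new zones (Z10).
Greedy uses 3 sensor positions.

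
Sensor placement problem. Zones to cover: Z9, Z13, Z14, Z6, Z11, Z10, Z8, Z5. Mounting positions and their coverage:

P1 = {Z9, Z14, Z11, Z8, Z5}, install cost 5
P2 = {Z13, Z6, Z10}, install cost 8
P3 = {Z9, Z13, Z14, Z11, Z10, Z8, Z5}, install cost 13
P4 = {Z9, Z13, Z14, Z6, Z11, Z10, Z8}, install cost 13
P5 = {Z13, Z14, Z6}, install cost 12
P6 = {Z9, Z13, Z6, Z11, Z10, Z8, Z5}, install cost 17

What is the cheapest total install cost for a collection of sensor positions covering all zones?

13

P1, P2 cover every zone at install cost 5 + 8 = 13.
Any cover uses at least 2 sensor positions; among all covering selections none totals below 13.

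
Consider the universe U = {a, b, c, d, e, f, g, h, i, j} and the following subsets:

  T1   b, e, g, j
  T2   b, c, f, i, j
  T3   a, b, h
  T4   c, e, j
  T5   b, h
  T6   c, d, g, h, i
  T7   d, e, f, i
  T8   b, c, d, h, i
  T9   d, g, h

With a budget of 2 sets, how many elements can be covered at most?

Choosing T1, T6 covers {b, c, d, e, g, h, i, j} — 8 elements.
No choice of 2 sets does better; here a, f are left uncovered.

8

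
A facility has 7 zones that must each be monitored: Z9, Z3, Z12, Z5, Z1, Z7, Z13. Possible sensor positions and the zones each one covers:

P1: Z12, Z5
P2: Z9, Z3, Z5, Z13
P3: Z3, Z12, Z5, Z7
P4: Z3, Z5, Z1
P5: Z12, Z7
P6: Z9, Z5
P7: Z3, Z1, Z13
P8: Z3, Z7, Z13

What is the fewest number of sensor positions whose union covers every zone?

3

P2, P3, P4 together cover {Z9, Z3, Z12, Z5, Z1, Z7, Z13} — every zone.
No 2 of the 8 sensor positions cover everything (all 28 pairs fall short), so 3 is minimum.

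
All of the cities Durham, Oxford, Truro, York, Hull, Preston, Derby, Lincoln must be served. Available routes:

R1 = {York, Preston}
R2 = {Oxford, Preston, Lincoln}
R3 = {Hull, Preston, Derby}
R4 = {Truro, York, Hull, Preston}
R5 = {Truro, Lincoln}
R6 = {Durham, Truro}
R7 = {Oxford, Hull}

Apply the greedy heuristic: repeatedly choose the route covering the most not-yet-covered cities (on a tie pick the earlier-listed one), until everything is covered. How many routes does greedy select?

4

Pick 1: R4 covers 4 new cities (Truro, York, Hull, Preston).
Pick 2: R2 covers 2 new cities (Oxford, Lincoln).
Pick 3: R3 covers 1 new cities (Derby).
Pick 4: R6 covers 1 new cities (Durham).
Greedy uses 4 routes.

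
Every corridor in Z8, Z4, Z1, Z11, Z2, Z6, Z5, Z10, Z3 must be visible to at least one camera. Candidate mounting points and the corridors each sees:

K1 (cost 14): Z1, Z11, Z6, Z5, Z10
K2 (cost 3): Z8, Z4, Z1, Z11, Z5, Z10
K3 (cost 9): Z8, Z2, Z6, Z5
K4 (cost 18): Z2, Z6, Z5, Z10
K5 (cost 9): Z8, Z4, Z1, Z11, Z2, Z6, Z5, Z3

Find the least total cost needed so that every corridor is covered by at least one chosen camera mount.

K2, K5 cover every corridor at cost 3 + 9 = 12.
Any cover uses at least 2 camera mounts; among all covering selections none totals below 12.

12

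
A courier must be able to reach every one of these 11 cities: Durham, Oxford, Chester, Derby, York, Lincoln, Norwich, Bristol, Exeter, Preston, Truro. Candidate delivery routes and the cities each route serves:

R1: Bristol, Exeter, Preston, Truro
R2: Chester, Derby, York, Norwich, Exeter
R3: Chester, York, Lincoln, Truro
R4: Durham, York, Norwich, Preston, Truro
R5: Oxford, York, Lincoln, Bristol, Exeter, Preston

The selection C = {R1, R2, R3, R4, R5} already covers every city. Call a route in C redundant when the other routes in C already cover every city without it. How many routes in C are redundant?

2

Drop R1: the rest still cover every city — redundant.
Drop R2: Derby uncovered — not redundant.
Drop R3: the rest still cover every city — redundant.
Drop R4: Durham uncovered — not redundant.
Drop R5: Oxford uncovered — not redundant.
2 redundant: R1, R3.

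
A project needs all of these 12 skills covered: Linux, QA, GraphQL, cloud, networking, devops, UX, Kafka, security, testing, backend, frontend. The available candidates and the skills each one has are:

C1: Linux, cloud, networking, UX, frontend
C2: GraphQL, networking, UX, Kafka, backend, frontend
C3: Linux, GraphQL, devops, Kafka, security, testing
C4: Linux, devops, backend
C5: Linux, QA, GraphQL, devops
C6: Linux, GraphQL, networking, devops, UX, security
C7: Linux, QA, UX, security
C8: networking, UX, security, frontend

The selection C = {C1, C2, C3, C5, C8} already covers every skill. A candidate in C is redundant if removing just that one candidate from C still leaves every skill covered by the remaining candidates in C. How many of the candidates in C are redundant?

Drop C1: cloud uncovered — not redundant.
Drop C2: backend uncovered — not redundant.
Drop C3: testing uncovered — not redundant.
Drop C5: QA uncovered — not redundant.
Drop C8: the rest still cover every skill — redundant.
1 redundant: C8.

1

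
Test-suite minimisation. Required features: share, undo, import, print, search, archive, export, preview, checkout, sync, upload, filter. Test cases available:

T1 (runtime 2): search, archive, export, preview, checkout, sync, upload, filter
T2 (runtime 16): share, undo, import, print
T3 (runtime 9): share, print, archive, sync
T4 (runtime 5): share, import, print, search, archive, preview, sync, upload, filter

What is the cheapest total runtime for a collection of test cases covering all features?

T1, T2 cover every feature at runtime 2 + 16 = 18.
Any cover uses at least 2 test cases; among all covering selections none totals below 18.

18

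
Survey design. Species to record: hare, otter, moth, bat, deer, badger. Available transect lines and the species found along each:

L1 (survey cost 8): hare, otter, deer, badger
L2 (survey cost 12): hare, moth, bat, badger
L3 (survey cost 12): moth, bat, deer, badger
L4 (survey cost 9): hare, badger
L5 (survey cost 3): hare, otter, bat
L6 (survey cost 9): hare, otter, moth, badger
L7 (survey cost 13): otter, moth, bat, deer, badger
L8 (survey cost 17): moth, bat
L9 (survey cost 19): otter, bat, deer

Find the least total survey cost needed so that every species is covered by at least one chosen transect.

L3, L5 cover every species at survey cost 12 + 3 = 15.
Any cover uses at least 2 transects; among all covering selections none totals below 15.
Greedy by coverage-per-survey cost would pick L5, L1, L6 for 20 — worse than the optimum 15.

15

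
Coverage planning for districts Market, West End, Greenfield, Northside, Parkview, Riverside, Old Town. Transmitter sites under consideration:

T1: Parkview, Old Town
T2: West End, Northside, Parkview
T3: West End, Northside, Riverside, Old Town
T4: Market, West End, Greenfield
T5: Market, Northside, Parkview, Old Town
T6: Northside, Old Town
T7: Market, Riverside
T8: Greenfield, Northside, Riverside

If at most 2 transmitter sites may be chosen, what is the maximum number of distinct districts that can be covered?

6

Choosing T3, T4 covers {Market, West End, Greenfield, Northside, Riverside, Old Town} — 6 districts.
No choice of 2 transmitter sites does better; here Parkview is left uncovered.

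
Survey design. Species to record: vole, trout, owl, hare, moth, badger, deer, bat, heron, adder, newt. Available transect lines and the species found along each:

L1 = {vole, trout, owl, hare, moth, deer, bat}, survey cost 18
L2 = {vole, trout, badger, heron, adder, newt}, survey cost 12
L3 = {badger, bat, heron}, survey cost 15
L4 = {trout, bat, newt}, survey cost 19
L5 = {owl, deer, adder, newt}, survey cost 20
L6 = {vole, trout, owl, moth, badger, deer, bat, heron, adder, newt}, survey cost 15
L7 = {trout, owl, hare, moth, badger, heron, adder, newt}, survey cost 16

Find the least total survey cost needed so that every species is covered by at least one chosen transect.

30

L1, L2 cover every species at survey cost 18 + 12 = 30.
Any cover uses at least 2 transects; among all covering selections none totals below 30.
Greedy by coverage-per-survey cost would pick L6, L7 for 31 — worse than the optimum 30.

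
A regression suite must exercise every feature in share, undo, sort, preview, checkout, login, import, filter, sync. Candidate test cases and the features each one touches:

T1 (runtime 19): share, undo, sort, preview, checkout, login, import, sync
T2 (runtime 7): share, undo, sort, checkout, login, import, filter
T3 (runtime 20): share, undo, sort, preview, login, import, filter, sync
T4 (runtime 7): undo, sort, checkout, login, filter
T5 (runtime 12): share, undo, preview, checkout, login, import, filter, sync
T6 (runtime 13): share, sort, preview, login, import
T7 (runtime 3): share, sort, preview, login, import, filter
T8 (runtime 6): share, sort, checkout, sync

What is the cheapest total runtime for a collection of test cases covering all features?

T5, T7 cover every feature at runtime 12 + 3 = 15.
Any cover uses at least 2 test cases; among all covering selections none totals below 15.
Greedy by coverage-per-runtime would pick T7, T8, T2 for 16 — worse than the optimum 15.

15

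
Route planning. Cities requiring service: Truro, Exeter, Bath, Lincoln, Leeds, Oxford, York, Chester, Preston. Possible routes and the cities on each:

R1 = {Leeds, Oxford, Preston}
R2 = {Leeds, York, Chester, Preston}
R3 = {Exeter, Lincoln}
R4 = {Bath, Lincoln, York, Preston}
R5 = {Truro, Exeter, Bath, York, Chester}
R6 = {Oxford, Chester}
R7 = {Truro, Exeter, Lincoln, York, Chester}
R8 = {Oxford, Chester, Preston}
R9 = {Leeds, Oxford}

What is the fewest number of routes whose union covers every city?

R1, R3, R5 together cover {Truro, Exeter, Bath, Lincoln, Leeds, Oxford, York, Chester, Preston} — every city.
No 2 of the 9 routes cover everything (all 36 pairs fall short), so 3 is minimum.

3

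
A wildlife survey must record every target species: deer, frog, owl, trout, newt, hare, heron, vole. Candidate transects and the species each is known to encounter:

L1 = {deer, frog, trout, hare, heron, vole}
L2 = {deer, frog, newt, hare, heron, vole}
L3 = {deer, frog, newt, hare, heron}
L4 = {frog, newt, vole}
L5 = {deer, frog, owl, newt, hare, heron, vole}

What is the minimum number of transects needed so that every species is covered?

2

L1, L5 together cover {deer, frog, owl, trout, newt, hare, heron, vole} — every species.
No single transect contains all 8 species, so 2 is optimal.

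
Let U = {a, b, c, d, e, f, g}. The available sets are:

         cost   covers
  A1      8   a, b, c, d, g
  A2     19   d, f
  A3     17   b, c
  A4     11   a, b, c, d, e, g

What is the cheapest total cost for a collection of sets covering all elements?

30

A2, A4 cover every element at cost 19 + 11 = 30.
Any cover uses at least 2 sets; among all covering selections none totals below 30.
Greedy by coverage-per-cost would pick A1, A4, A2 for 38 — worse than the optimum 30.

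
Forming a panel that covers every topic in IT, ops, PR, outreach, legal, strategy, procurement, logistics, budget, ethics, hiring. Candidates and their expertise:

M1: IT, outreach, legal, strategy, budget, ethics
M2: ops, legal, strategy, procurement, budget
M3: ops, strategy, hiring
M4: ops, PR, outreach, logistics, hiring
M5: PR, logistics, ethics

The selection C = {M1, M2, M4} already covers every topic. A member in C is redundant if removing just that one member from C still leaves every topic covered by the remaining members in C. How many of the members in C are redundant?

Drop M1: IT, ethics uncovered — not redundant.
Drop M2: procurement uncovered — not redundant.
Drop M4: PR, logistics, hiring uncovered — not redundant.
None of the members in C is redundant.

0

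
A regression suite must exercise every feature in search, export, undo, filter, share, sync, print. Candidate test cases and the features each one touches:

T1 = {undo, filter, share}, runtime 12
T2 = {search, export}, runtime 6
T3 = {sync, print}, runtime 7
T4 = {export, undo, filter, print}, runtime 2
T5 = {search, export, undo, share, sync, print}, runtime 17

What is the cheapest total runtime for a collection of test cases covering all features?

19

T4, T5 cover every feature at runtime 2 + 17 = 19.
Any cover uses at least 2 test cases; among all covering selections none totals below 19.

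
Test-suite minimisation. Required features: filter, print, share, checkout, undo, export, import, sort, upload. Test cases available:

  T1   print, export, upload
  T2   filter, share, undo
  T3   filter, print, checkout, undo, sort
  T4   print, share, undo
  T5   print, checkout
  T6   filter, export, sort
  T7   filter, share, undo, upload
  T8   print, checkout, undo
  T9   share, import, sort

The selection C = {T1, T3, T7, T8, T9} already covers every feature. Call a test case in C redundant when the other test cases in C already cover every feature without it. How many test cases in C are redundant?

3

Drop T1: export uncovered — not redundant.
Drop T3: the rest still cover every feature — redundant.
Drop T7: the rest still cover every feature — redundant.
Drop T8: the rest still cover every feature — redundant.
Drop T9: import uncovered — not redundant.
3 redundant: T3, T7, T8.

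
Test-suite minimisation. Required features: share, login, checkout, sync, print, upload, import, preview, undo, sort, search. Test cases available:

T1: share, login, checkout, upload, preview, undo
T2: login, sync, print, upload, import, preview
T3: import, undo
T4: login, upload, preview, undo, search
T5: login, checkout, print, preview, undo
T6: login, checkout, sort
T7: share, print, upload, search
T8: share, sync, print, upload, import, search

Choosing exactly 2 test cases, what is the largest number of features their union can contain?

Choosing T1, T8 covers {share, login, checkout, sync, print, upload, import, preview, undo, search} — 10 features.
No choice of 2 test cases does better; here sort is left uncovered.

10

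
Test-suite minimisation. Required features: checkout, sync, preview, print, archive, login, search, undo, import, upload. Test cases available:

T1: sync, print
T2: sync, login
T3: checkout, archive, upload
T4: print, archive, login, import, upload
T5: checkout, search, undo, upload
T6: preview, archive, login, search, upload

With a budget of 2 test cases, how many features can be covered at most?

8

Choosing T4, T5 covers {checkout, print, archive, login, search, undo, import, upload} — 8 features.
No choice of 2 test cases does better; here sync, preview are left uncovered.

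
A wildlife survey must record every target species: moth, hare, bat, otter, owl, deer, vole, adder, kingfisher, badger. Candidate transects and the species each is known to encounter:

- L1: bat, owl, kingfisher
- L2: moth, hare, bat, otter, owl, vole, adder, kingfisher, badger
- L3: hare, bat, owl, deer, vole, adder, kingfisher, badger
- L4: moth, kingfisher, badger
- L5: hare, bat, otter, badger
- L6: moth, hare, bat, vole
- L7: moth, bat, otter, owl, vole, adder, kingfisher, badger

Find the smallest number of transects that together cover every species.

L2, L3 together cover {moth, hare, bat, otter, owl, deer, vole, adder, kingfisher, badger} — every species.
No single transect contains all 10 species, so 2 is optimal.

2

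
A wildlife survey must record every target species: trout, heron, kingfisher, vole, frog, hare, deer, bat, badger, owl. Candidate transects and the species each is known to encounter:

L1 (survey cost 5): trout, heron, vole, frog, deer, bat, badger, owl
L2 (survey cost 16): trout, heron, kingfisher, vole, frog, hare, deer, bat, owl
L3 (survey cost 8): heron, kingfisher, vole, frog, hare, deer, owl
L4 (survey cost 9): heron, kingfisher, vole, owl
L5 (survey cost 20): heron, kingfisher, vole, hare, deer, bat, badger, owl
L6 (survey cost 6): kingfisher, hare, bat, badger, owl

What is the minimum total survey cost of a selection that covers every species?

L1, L6 cover every species at survey cost 5 + 6 = 11.
Any cover uses at least 2 transects; among all covering selections none totals below 11.

11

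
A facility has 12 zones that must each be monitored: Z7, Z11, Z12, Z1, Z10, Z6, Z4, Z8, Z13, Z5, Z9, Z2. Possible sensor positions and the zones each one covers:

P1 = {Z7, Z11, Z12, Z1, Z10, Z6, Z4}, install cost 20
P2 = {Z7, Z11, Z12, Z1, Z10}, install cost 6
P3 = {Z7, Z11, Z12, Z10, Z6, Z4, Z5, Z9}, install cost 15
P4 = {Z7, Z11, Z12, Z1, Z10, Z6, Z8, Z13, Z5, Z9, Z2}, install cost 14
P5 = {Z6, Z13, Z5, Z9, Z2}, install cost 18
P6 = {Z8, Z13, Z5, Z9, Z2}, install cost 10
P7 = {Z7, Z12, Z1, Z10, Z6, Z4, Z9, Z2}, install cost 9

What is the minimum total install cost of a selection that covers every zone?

23

P4, P7 cover every zone at install cost 14 + 9 = 23.
Any cover uses at least 2 sensor positions; among all covering selections none totals below 23.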